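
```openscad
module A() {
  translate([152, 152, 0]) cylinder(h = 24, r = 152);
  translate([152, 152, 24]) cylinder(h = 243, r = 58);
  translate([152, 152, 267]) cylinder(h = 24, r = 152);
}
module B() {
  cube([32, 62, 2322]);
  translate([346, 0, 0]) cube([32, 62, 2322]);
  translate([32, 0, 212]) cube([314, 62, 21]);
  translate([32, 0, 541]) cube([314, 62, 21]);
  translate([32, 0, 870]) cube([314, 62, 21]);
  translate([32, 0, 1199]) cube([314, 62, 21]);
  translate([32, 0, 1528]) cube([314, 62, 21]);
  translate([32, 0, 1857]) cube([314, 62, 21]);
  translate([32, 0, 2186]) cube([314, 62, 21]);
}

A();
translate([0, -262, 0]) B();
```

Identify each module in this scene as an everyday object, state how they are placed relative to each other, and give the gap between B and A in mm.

A is a spool. B is a ladder. The ladder is on the floor beside the spool on its −y side. The gap between the ladder and the spool is 200 mm.

The ladder's nearest face is 200 mm from the spool's −y face.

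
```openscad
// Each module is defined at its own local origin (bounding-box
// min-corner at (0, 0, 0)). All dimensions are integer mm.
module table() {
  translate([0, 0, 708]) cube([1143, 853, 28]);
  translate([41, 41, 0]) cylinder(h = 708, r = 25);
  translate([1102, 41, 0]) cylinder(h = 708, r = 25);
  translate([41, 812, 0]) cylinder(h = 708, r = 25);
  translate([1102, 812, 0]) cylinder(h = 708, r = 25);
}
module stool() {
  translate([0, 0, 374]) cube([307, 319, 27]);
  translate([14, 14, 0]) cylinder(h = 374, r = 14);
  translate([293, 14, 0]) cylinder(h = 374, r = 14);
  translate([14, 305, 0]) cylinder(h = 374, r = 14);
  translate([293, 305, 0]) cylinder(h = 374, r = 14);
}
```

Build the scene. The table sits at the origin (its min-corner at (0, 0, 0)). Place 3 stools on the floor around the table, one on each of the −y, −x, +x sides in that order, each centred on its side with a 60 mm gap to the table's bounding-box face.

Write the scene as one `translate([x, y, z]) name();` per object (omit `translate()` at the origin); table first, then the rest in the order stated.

table();
translate([418, -379, 0]) stool();
translate([-367, 267, 0]) stool();
translate([1203, 267, 0]) stool();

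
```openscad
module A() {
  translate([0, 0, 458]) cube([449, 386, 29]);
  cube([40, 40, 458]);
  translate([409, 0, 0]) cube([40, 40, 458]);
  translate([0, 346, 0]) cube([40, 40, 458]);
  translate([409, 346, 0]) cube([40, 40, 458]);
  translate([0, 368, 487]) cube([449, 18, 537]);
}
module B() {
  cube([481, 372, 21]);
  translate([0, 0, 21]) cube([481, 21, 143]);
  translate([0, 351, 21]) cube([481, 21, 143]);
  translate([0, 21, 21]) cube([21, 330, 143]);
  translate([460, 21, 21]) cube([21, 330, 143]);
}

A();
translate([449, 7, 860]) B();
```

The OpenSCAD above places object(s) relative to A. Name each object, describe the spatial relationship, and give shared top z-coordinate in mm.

A is a chair. B is an open box. The open box is beside the chair with their tops flush at z = 1024. The shared top z-coordinate is 1024 mm.

Both tops at z = 1024 mm.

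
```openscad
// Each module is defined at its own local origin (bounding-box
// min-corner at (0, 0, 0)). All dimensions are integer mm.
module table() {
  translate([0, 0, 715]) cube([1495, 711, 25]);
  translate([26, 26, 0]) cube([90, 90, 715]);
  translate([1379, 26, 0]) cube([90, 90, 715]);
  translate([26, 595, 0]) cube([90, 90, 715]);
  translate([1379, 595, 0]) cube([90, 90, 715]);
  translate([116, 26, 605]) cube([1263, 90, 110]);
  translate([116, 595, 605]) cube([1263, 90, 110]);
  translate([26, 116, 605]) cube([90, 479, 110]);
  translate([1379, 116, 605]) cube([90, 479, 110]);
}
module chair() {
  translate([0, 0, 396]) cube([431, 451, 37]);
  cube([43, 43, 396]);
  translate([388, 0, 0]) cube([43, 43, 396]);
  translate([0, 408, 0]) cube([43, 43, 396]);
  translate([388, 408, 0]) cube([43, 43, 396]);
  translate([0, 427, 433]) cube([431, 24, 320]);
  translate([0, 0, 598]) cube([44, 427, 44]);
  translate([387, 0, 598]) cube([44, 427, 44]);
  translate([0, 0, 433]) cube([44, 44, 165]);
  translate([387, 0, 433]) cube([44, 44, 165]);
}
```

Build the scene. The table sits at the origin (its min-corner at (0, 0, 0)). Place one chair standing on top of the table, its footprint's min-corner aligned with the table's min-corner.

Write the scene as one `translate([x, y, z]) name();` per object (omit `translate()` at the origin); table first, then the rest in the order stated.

table();
translate([0, 0, 740]) chair();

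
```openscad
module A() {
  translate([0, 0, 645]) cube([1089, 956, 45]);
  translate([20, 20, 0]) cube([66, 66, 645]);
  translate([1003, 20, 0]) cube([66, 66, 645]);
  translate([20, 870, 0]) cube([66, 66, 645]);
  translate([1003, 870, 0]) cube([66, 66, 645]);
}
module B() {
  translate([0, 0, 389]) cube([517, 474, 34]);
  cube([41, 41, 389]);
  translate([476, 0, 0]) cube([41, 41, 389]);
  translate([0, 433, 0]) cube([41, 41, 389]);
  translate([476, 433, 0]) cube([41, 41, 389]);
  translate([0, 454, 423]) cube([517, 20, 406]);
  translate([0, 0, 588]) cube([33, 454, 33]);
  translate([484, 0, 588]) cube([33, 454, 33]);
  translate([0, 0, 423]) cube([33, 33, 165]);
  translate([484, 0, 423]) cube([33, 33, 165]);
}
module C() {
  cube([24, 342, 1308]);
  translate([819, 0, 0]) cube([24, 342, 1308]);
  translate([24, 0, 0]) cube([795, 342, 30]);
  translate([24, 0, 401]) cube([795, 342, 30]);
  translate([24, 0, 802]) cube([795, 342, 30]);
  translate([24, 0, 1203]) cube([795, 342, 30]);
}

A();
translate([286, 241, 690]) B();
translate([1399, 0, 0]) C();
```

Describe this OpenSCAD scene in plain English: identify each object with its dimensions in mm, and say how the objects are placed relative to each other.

A is a rectangular dining table. The top is 1089×956×45 mm with its upper surface at z = 690 mm. It stands on four 66×66 mm square legs, each inset 20 mm from the nearest pair of top edges, running from the floor to the underside of the top.

B is a chair. The seat is a 517×474×34 mm slab with its top at z = 423 mm, on four 41×41 mm corner legs (flush with the seat edges, standing on z = 0). A flat backrest 20 mm thick, 406 mm tall, spans the full seat width and rises from the seat top along its +y edge, rear face flush with the rear of the seat. Two armrests of 33×33 mm section run along each side from the seat's front edge to the front of the backrest, top faces 198 mm above the seat top and outer faces flush with the seat's x-edges; a 33×33 mm post under the front of each armrest stands on the seat at the front corner.

C is a bookshelf 843 mm wide overall, 342 mm deep and 1308 mm tall. The two sides are 24 mm thick vertical panels. 4 horizontal shelves of 30 mm thickness span between the inner faces of the sides; the lowest shelf sits on the floor and shelves are stacked with a clear vertical gap of 371 mm between each pair.

The chair is on top of the table, centred. The bookshelf is on the floor beside the table on its +x side.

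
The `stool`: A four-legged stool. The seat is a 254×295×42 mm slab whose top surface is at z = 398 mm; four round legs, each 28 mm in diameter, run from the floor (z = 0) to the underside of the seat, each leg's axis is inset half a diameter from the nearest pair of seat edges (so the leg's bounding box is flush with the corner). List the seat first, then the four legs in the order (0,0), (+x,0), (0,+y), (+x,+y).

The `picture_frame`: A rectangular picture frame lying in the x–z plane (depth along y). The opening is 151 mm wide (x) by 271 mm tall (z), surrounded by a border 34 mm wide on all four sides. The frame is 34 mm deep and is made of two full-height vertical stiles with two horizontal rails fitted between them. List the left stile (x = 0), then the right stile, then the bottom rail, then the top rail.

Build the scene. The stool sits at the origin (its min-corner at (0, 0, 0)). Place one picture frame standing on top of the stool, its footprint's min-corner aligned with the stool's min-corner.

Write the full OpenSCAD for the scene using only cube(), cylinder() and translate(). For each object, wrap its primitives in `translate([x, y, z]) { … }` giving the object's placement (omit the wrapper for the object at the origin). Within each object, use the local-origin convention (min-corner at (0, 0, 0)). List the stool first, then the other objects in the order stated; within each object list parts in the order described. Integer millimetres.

translate([0, 0, 356]) cube([254, 295, 42]);
translate([14, 14, 0]) cylinder(h = 356, r = 14);
translate([240, 14, 0]) cylinder(h = 356, r = 14);
translate([14, 281, 0]) cylinder(h = 356, r = 14);
translate([240, 281, 0]) cylinder(h = 356, r = 14);
translate([0, 0, 398]) {
  cube([34, 34, 339]);
  translate([185, 0, 0]) cube([34, 34, 339]);
  translate([34, 0, 0]) cube([151, 34, 34]);
  translate([34, 0, 305]) cube([151, 34, 34]);
}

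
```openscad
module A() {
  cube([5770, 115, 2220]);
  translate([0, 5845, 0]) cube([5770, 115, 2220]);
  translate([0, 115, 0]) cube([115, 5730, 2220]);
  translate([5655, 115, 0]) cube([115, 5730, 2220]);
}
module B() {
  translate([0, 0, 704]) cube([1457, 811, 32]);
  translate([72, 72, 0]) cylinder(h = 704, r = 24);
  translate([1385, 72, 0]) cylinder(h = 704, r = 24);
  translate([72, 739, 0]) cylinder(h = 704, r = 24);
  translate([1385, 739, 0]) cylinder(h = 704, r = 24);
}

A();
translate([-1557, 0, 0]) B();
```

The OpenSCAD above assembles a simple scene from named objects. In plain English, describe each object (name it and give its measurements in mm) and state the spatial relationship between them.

A is the wall frame of a small rectangular building: four walls, each 2220 mm tall and 115 mm thick, enclosing a footprint 5770 mm (x) by 5960 mm (y) outside-to-outside, with no floor or roof. The front and back walls (the −y and +y sides) span the full width; the two side walls fit between them.

B is a table with a 1457×811 mm rectangular top, 32 mm thick, top surface at z = 736 mm, supported by four round legs of 48 mm diameter, each leg's bounding box inset 48 mm from the nearest pair of top edges, running from the floor.

The table is on the floor beside the house frame on its −x side.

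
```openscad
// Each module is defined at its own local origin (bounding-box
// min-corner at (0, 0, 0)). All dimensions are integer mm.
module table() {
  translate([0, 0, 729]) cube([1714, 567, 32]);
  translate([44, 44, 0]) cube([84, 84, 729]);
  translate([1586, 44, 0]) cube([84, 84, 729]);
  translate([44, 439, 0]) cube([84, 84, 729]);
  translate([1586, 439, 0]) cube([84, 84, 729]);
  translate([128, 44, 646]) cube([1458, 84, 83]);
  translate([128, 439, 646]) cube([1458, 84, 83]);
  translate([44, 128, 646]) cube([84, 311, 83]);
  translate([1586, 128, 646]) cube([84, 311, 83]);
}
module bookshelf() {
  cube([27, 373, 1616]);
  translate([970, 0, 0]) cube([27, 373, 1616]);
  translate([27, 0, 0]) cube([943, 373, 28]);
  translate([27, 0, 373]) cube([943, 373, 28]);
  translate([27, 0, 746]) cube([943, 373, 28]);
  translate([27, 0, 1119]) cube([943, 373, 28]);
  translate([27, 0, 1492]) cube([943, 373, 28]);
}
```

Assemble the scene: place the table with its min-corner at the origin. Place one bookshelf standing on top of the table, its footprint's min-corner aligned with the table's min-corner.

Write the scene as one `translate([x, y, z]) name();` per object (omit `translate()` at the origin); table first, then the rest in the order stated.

table();
translate([0, 0, 761]) bookshelf();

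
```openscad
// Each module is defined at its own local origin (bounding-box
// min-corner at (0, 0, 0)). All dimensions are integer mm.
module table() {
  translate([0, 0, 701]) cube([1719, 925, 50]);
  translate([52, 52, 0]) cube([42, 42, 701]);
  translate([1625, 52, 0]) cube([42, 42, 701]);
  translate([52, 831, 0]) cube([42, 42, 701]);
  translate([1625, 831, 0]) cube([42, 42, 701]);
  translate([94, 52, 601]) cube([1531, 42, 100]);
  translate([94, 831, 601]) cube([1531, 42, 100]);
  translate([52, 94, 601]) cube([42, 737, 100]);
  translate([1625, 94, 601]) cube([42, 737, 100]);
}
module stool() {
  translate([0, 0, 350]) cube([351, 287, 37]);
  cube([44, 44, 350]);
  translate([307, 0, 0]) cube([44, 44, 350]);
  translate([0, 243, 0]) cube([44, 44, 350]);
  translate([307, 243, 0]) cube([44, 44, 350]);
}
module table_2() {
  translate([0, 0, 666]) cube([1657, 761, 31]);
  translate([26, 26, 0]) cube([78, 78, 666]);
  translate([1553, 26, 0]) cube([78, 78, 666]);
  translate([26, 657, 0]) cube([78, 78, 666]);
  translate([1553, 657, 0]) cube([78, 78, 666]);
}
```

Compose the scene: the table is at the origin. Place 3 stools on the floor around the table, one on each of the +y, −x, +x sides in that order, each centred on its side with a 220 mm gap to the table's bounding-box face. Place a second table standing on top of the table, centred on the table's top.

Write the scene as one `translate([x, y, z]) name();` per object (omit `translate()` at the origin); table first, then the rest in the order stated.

table();
translate([684, 1145, 0]) stool();
translate([-571, 319, 0]) stool();
translate([1939, 319, 0]) stool();
translate([31, 82, 751]) table_2();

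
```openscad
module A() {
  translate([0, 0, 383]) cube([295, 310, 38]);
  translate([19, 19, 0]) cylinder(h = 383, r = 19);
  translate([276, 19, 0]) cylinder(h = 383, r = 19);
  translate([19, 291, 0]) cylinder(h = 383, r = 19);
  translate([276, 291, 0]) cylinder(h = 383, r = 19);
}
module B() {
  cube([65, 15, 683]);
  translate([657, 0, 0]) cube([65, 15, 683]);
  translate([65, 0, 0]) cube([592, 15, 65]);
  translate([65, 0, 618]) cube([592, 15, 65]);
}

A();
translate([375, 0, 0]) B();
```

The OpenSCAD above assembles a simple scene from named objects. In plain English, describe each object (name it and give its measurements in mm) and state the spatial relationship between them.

A is a simple wooden stool: a rectangular seat 295 mm (x) by 310 mm (y), 38 mm thick, top face at z = 421 mm, on four round legs, each 38 mm in diameter. The legs rest on z = 0, each leg's axis is inset half a diameter from the nearest pair of seat edges (so the leg's bounding box is flush with the corner).

B is a picture frame with a 592×553 mm rectangular opening (x by z) and a uniform 65 mm border on every side. Frame depth is 15 mm along y. It is built from two vertical stiles running the full outside height and two horizontal rails spanning the gap between the stiles.

The picture frame is on the floor beside the stool on its +x side.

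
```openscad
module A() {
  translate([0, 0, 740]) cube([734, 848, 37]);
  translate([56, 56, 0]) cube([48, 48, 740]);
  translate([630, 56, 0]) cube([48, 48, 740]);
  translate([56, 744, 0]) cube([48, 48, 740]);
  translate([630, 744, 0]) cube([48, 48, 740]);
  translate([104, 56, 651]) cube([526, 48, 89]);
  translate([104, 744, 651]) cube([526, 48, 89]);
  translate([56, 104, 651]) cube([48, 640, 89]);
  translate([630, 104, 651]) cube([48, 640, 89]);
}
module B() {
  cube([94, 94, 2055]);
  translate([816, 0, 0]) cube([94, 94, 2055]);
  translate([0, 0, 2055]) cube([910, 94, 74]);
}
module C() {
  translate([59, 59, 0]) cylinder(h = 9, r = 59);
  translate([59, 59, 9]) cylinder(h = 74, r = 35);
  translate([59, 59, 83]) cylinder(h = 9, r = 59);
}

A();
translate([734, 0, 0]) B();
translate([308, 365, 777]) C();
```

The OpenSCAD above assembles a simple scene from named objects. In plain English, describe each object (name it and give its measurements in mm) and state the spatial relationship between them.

A is a table with a 734×848 mm rectangular top, 37 mm thick, top surface at z = 777 mm, supported by four 48×48 mm square legs, each inset 56 mm from the nearest pair of top edges, running from the floor. Four apron rails, 48 mm thick and 89 mm tall, run between adjacent legs with their top edges flush with the underside of the top and their outer faces flush with the legs' outer faces.

B is a rectangular door frame: two vertical jambs of 94×94 mm section, 2055 mm tall, with a clear opening 722 mm wide between their inner faces. A header 74 mm tall and 94 mm deep lies on top of the jambs and spans the full outside width.

C is a spool: two coaxial disc flanges of radius 59 mm and thickness 9 mm, joined by a core cylinder of radius 35 mm and height 74 mm. The lower flange rests on z = 0 and the three cylinders share a vertical axis.

The door frame is against the table's +x side, with their −y faces flush. The spool is on top of the table, centred.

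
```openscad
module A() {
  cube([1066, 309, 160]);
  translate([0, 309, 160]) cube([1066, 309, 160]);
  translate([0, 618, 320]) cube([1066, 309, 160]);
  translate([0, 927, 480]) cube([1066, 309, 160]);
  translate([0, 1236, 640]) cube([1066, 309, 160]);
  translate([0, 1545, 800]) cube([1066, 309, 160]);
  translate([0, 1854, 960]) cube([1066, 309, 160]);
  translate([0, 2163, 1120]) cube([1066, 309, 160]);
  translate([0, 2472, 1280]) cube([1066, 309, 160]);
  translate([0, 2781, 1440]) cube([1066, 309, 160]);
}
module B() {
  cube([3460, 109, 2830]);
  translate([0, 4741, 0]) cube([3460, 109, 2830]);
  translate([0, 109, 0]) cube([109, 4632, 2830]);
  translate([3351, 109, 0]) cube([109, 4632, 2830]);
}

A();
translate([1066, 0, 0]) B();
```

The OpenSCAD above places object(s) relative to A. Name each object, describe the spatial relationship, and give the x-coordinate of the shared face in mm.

A is a staircase. B is a house frame. The house frame is against the staircase's +x side, with their −y faces flush. The x-coordinate of the shared face is 1066 mm.

The staircase's +x face and the house frame's −x face are both at x = 1066 mm.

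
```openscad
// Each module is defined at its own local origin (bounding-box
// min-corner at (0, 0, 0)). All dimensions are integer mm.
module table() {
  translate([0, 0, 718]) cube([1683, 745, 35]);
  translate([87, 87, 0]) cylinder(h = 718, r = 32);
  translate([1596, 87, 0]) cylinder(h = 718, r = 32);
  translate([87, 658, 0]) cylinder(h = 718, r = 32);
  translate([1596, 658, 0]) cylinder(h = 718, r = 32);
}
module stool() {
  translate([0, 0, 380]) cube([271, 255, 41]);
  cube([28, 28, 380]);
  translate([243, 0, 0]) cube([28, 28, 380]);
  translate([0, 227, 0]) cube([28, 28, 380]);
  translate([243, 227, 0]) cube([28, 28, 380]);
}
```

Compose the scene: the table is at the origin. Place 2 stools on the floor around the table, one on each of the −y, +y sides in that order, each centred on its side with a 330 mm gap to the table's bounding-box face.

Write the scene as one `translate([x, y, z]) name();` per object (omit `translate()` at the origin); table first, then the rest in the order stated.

table();
translate([706, -585, 0]) stool();
translate([706, 1075, 0]) stool();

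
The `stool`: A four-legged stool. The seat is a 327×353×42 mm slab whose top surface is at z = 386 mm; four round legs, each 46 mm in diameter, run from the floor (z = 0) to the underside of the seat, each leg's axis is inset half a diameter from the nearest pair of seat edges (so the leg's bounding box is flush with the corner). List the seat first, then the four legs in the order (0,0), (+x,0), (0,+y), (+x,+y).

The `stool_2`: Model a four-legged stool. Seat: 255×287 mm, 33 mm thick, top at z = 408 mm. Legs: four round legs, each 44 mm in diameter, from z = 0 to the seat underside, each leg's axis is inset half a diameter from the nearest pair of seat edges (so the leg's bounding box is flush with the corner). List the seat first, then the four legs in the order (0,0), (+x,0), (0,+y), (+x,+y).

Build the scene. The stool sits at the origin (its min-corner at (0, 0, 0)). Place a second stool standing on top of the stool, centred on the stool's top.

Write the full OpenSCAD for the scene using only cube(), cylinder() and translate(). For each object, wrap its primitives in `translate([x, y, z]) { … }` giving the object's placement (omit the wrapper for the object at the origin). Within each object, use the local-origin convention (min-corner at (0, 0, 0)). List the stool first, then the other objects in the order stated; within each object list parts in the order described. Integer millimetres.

translate([0, 0, 344]) cube([327, 353, 42]);
translate([23, 23, 0]) cylinder(h = 344, r = 23);
translate([304, 23, 0]) cylinder(h = 344, r = 23);
translate([23, 330, 0]) cylinder(h = 344, r = 23);
translate([304, 330, 0]) cylinder(h = 344, r = 23);
translate([36, 33, 386]) {
  translate([0, 0, 375]) cube([255, 287, 33]);
  translate([22, 22, 0]) cylinder(h = 375, r = 22);
  translate([233, 22, 0]) cylinder(h = 375, r = 22);
  translate([22, 265, 0]) cylinder(h = 375, r = 22);
  translate([233, 265, 0]) cylinder(h = 375, r = 22);
}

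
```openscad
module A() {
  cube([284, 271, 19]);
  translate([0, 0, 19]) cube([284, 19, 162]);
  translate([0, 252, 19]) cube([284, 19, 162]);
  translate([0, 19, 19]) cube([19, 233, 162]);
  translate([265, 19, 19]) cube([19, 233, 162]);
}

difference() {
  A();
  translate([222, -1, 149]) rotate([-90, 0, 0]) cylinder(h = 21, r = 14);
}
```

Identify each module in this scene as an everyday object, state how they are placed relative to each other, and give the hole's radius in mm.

The subtracted cylinder has r = 14 mm.

A is an open box. The open box has a circular hole through its front wall. The hole's radius is 14 mm.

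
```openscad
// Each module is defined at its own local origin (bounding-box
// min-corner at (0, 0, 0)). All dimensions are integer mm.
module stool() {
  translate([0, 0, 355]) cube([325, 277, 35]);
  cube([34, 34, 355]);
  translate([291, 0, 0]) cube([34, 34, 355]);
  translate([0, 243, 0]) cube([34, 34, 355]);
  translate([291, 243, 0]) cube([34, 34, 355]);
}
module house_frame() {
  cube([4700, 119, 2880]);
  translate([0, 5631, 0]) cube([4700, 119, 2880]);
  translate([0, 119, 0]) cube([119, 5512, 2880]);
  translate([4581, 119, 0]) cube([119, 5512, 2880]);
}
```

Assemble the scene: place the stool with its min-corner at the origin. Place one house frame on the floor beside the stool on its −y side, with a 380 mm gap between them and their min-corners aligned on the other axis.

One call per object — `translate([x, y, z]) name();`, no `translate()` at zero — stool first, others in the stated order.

stool();
translate([0, -6130, 0]) house_frame();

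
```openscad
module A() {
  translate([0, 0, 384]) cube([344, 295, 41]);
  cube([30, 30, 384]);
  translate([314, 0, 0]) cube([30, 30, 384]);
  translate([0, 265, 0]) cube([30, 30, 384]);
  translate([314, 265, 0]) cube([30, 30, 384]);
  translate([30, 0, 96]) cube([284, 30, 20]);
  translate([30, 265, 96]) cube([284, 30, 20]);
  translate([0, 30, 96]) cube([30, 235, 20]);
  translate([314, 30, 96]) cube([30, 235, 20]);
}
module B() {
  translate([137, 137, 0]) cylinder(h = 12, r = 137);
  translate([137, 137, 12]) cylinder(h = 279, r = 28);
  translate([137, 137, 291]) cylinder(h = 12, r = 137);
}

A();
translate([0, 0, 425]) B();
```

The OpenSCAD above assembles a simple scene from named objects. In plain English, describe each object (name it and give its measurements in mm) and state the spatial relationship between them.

A is a simple wooden stool: a rectangular seat 344 mm (x) by 295 mm (y), 41 mm thick, top face at z = 425 mm, on four square legs, each 30×30 mm in cross-section. The legs rest on z = 0, each flush with a corner of the seat. Four stretchers, 30 mm wide and 20 mm tall, connect adjacent legs with their undersides at z = 96 mm, each running between the inner faces of the legs it joins and aligned with the legs' outer faces on the other axis.

B is a spool: two coaxial disc flanges of radius 137 mm and thickness 12 mm, joined by a core cylinder of radius 28 mm and height 279 mm. The lower flange rests on z = 0 and the three cylinders share a vertical axis.

The spool is on top of the stool.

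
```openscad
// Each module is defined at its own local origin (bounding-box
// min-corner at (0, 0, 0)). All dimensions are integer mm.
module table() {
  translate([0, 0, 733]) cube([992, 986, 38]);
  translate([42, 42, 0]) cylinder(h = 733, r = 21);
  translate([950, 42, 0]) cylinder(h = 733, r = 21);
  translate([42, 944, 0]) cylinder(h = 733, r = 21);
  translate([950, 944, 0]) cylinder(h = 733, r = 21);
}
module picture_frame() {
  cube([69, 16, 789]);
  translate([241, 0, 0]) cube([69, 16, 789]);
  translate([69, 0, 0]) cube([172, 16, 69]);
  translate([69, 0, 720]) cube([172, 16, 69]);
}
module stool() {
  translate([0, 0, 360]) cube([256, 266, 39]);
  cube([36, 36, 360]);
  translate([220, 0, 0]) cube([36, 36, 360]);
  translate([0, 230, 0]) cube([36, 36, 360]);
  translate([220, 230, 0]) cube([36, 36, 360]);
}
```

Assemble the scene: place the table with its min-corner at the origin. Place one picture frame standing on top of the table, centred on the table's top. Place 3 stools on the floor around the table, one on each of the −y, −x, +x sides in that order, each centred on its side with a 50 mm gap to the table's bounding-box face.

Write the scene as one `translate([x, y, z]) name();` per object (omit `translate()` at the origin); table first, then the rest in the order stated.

table();
translate([341, 485, 771]) picture_frame();
translate([368, -316, 0]) stool();
translate([-306, 360, 0]) stool();
translate([1042, 360, 0]) stool();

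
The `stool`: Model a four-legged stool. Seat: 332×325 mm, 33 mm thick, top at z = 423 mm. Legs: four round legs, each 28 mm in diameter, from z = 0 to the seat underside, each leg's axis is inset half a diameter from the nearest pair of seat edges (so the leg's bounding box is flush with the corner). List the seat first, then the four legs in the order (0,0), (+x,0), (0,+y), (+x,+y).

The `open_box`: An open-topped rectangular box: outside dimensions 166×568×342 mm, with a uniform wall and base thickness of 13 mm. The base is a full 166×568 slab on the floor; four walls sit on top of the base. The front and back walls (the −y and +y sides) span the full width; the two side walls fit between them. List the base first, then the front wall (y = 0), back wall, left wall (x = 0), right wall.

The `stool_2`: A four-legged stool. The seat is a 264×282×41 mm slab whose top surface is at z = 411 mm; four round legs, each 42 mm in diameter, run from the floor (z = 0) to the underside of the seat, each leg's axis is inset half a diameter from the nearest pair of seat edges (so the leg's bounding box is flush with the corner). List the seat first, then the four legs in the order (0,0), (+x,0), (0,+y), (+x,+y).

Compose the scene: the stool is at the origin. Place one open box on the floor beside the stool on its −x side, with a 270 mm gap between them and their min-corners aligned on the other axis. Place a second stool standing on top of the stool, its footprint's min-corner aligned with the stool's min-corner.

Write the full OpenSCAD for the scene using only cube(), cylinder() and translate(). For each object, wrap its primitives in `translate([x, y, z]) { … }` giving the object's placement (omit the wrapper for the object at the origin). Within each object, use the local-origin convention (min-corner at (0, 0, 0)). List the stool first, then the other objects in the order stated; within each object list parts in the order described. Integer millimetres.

translate([0, 0, 390]) cube([332, 325, 33]);
translate([14, 14, 0]) cylinder(h = 390, r = 14);
translate([318, 14, 0]) cylinder(h = 390, r = 14);
translate([14, 311, 0]) cylinder(h = 390, r = 14);
translate([318, 311, 0]) cylinder(h = 390, r = 14);
translate([-436, 0, 0]) {
  cube([166, 568, 13]);
  translate([0, 0, 13]) cube([166, 13, 329]);
  translate([0, 555, 13]) cube([166, 13, 329]);
  translate([0, 13, 13]) cube([13, 542, 329]);
  translate([153, 13, 13]) cube([13, 542, 329]);
}
translate([0, 0, 423]) {
  translate([0, 0, 370]) cube([264, 282, 41]);
  translate([21, 21, 0]) cylinder(h = 370, r = 21);
  translate([243, 21, 0]) cylinder(h = 370, r = 21);
  translate([21, 261, 0]) cylinder(h = 370, r = 21);
  translate([243, 261, 0]) cylinder(h = 370, r = 21);
}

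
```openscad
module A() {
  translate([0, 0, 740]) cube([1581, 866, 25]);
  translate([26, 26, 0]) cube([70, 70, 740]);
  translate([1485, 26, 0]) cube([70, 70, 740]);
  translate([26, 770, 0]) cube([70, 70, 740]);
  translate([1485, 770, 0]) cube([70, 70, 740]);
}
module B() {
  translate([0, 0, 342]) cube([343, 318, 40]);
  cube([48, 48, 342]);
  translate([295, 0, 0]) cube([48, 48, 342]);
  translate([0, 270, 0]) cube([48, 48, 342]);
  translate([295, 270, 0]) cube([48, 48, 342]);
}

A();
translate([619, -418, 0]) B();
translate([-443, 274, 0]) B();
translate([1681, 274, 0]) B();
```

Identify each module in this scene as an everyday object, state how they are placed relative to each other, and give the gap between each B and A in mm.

A is a table. B is a stool. Three stools sit around the table at the −y, −x, +x sides. The gap between each stool and the table is 100 mm.

Each stool's nearest face is 100 mm from the table's bounding box.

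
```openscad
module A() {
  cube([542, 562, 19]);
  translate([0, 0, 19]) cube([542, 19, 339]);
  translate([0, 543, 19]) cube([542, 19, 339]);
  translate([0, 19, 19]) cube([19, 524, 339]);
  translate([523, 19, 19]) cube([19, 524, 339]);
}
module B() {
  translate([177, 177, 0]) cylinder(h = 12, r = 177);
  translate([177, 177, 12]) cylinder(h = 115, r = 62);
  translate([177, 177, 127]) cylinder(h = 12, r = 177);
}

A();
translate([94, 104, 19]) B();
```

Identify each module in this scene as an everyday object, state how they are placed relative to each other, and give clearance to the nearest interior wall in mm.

A is an open box. B is a spool. The spool sits inside the open box, centred. The clearance to the nearest interior wall is 75 mm.

Clearances: x = 75, y = 85; minimum 75 mm.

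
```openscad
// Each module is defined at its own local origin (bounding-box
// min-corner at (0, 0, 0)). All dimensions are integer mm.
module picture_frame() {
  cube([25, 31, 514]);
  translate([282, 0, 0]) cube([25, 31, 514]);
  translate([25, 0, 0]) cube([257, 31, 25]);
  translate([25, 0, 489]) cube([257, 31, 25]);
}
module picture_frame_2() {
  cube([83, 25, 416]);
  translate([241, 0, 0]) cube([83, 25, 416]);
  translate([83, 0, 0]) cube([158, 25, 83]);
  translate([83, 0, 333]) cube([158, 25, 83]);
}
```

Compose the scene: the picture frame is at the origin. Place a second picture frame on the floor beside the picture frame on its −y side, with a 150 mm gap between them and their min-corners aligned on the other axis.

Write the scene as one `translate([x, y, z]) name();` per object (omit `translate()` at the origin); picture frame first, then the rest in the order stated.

picture_frame();
translate([0, -175, 0]) picture_frame_2();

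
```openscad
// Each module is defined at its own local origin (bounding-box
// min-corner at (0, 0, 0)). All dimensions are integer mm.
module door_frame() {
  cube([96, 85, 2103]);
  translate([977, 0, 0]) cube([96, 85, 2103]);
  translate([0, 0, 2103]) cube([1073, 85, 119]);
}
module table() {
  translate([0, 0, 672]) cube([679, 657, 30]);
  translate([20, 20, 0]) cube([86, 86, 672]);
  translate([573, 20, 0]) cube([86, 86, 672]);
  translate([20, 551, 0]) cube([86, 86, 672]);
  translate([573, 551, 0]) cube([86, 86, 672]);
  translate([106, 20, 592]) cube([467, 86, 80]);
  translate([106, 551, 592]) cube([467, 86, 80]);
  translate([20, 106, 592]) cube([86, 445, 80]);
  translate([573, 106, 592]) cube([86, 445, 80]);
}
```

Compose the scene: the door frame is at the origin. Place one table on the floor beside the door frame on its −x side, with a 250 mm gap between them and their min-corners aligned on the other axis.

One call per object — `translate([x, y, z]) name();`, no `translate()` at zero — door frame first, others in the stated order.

door_frame();
translate([-929, 0, 0]) table();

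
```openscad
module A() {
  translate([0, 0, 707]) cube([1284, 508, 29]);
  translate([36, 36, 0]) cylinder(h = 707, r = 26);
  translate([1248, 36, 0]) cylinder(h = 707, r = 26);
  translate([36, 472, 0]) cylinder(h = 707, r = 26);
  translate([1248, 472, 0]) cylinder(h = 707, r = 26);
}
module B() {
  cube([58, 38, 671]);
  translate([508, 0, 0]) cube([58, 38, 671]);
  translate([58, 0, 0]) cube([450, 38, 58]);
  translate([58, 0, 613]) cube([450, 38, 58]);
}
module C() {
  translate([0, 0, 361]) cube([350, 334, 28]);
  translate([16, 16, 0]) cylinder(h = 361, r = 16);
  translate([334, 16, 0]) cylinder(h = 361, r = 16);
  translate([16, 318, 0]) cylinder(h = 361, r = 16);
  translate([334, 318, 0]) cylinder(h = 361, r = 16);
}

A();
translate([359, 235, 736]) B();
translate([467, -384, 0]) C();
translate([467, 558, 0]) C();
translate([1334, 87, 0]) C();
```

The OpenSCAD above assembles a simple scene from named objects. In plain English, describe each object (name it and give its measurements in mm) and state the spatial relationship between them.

A is a table with a 1284×508 mm rectangular top, 29 mm thick, top surface at z = 736 mm, supported by four round legs of 52 mm diameter, each leg's bounding box inset 10 mm from the nearest pair of top edges, running from the floor.

B is a rectangular picture frame lying in the x–z plane (depth along y). The opening is 450 mm wide (x) by 555 mm tall (z), surrounded by a border 58 mm wide on all four sides. The frame is 38 mm deep and is made of two full-height vertical stiles with two horizontal rails fitted between them.

C is a four-legged stool. The seat is a 350×334×28 mm slab whose top surface is at z = 389 mm; four round legs, each 32 mm in diameter, run from the floor (z = 0) to the underside of the seat, each leg's axis is inset half a diameter from the nearest pair of seat edges (so the leg's bounding box is flush with the corner).

The picture frame is on top of the table, centred. Three stools sit around the table at the −y, +y, +x sides.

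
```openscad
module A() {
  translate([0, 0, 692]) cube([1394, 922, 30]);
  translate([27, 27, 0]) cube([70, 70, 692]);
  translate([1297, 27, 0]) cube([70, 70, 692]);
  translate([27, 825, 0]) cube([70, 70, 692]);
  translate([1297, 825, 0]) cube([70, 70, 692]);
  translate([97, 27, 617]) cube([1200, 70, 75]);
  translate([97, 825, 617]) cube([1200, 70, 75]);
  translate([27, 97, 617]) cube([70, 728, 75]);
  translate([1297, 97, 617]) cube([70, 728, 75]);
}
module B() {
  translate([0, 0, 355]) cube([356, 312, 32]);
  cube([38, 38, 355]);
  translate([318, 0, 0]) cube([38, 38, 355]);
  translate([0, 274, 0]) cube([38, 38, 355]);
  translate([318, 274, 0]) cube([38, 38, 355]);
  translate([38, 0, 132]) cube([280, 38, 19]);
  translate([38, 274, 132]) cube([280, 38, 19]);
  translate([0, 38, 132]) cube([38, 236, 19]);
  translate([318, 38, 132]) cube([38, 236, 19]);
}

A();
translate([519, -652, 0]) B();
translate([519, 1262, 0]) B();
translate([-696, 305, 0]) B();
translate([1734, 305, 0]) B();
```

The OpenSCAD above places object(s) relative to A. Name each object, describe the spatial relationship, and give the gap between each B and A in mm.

Each stool's nearest face is 340 mm from the table's bounding box.

A is a table. B is a stool. Four stools sit around the table at the −y, +y, −x, +x sides. The gap between each stool and the table is 340 mm.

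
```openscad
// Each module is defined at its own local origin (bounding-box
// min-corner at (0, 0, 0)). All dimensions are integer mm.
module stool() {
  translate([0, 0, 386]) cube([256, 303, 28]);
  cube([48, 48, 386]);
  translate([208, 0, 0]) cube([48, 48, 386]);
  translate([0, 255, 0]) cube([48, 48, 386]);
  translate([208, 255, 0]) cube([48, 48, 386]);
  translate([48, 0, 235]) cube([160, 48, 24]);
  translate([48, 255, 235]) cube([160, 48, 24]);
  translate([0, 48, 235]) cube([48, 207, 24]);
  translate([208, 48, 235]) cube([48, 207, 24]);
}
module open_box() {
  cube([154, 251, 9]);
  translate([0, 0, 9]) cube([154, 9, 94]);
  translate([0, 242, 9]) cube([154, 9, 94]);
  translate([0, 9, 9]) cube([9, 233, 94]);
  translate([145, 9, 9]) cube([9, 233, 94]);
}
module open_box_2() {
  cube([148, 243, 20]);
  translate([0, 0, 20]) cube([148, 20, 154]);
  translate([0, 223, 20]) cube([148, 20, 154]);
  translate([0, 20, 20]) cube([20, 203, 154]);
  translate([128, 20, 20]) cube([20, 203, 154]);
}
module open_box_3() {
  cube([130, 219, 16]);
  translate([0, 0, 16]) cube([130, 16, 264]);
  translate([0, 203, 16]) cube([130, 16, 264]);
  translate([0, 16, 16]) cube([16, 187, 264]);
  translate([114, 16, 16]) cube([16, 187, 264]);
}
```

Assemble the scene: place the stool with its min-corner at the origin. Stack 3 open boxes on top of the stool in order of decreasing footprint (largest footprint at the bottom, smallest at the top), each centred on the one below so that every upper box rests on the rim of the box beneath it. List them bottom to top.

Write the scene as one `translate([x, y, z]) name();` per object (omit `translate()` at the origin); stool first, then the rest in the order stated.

stool();
translate([51, 26, 414]) open_box();
translate([54, 30, 517]) open_box_2();
translate([63, 42, 691]) open_box_3();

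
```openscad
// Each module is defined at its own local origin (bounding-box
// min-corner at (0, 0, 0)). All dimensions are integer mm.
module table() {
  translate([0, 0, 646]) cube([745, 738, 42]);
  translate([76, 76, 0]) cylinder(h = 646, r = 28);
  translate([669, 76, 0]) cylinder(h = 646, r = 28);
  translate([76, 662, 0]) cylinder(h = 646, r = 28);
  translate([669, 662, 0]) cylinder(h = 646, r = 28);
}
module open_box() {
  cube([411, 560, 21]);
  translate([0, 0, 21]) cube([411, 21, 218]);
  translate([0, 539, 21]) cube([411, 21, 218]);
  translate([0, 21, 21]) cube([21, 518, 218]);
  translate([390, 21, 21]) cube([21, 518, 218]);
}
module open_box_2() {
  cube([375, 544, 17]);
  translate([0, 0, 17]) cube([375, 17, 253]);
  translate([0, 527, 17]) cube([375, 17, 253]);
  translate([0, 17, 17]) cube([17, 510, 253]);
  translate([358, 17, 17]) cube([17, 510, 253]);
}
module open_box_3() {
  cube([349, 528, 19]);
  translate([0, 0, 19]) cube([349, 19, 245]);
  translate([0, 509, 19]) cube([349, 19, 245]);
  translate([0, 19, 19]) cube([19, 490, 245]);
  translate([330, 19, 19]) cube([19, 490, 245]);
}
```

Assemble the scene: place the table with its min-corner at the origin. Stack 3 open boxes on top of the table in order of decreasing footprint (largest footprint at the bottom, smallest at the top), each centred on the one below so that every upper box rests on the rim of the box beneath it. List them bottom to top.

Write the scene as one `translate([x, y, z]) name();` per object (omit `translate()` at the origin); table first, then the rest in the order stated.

table();
translate([167, 89, 688]) open_box();
translate([185, 97, 927]) open_box_2();
translate([198, 105, 1197]) open_box_3();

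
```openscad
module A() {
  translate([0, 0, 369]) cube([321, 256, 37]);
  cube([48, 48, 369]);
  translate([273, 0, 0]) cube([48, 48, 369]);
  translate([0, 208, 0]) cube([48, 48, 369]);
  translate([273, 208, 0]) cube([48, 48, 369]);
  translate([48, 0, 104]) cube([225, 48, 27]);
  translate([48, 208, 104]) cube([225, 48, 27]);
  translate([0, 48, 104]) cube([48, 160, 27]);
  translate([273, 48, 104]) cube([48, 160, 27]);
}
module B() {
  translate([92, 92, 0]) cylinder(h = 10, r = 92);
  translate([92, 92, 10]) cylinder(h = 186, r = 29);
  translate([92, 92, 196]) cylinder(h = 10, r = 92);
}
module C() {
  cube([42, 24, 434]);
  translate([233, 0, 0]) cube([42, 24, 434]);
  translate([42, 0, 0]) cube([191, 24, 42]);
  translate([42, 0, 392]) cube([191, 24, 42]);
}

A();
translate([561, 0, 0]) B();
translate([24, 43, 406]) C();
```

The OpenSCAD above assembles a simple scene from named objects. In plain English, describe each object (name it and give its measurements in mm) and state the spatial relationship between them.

A is a four-legged stool. The seat is a 321×256×37 mm slab whose top surface is at z = 406 mm; four square legs, each 48×48 mm in cross-section, run from the floor (z = 0) to the underside of the seat, each flush with a corner of the seat. Four stretchers, 48 mm wide and 27 mm tall, connect adjacent legs with their undersides at z = 104 mm, each running between the inner faces of the legs it joins and aligned with the legs' outer faces on the other axis.

B is a spool: two coaxial disc flanges of radius 92 mm and thickness 10 mm, joined by a core cylinder of radius 29 mm and height 186 mm. The lower flange rests on z = 0 and the three cylinders share a vertical axis.

C is a rectangular picture frame lying in the x–z plane (depth along y). The opening is 191 mm wide (x) by 350 mm tall (z), surrounded by a border 42 mm wide on all four sides. The frame is 24 mm deep and is made of two full-height vertical stiles with two horizontal rails fitted between them.

The spool is on the floor beside the stool on its +x side. The picture frame is on top of the stool.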